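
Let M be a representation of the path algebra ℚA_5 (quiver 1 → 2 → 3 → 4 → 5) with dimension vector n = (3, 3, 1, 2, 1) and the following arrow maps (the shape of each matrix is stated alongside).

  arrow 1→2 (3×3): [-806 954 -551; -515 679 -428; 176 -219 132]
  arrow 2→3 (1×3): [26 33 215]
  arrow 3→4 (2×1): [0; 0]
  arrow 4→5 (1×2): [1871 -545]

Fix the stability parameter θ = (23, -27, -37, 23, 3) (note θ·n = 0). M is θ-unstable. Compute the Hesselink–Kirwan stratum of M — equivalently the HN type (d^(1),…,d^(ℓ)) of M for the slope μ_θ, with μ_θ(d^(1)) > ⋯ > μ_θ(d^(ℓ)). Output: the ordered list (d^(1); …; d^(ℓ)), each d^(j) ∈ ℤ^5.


Barcode: M ≅ I[1,2]^2, I[1,3], I[4,4], I[4,5]. HN layers by μ_θ (4 steps, strictly decreasing):
  μ^(1)=23; μ^(2)=13; μ^(3)=-2; μ^(4)=-41/3

((0, 0, 0, 1, 0); (0, 0, 0, 1, 1); (2, 2, 0, 0, 0); (1, 1, 1, 0, 0))


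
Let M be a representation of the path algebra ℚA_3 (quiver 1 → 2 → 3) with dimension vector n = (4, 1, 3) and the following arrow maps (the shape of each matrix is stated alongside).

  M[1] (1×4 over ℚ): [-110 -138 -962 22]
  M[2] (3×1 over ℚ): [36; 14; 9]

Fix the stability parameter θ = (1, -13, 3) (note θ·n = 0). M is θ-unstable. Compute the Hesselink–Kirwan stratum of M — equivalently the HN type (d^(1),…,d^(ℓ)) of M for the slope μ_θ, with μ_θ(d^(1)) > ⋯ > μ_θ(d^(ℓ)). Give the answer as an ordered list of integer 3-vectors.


Barcode: M ≅ I[1,1]^3, I[1,3], I[3,3]^2. HN layers by μ_θ (3 steps, strictly decreasing):
  μ^(1)=3; μ^(2)=1; μ^(3)=-6

((0, 0, 3); (3, 0, 0); (1, 1, 0))


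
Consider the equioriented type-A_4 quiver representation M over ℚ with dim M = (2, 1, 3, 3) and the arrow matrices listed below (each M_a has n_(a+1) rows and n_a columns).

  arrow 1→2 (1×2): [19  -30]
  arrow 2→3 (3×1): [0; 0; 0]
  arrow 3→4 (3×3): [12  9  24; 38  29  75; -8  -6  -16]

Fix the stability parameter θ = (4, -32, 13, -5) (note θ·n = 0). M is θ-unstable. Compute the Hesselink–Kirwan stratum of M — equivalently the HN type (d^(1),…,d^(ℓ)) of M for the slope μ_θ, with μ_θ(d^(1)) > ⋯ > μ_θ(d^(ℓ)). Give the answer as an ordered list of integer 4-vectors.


Via rank(M_{q-1}∘⋯∘M_p): M ≅ I[1,1], I[1,2], I[3,3], I[3,4]^2, I[4,4].
μ_θ-semistable layers: μ^(1)=13; μ^(2)=4; μ^(3)=-5; μ^(4)=-14

((0, 0, 1, 0); (1, 0, 2, 2); (0, 0, 0, 1); (1, 1, 0, 0))


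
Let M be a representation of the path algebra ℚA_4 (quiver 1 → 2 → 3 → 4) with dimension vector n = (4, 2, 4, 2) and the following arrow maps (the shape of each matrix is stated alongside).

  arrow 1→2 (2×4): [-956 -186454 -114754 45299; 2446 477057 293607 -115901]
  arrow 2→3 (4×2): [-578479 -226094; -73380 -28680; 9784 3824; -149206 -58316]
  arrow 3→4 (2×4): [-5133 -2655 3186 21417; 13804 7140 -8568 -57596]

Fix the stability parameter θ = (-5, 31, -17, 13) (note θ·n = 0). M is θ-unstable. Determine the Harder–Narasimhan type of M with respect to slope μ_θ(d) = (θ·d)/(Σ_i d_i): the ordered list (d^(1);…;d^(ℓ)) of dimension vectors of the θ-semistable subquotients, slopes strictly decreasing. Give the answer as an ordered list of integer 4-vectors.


Barcode: M ≅ I[1,1]^2, I[1,2], I[1,4], I[3,3]^3, I[4,4]. HN layers by μ_θ (5 steps, strictly decreasing):
  μ^(1)=31; μ^(2)=13; μ^(3)=7; μ^(4)=-5; μ^(5)=-17

((0, 1, 0, 0); (0, 0, 0, 2); (0, 1, 1, 0); (4, 0, 0, 0); (0, 0, 3, 0))


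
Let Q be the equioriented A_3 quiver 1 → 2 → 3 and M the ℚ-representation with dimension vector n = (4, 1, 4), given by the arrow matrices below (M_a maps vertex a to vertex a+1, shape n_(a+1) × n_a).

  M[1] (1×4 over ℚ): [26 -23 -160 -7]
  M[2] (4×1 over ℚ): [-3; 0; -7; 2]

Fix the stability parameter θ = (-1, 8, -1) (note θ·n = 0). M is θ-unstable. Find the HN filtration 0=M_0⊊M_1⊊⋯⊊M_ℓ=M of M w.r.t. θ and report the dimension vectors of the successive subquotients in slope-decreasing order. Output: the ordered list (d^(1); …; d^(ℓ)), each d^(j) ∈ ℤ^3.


Barcode: M ≅ I[1,1]^3, I[1,3], I[3,3]^3. HN layers by μ_θ (2 steps, strictly decreasing):
  μ^(1)=7/2; μ^(2)=-1

((0, 1, 1); (4, 0, 3))


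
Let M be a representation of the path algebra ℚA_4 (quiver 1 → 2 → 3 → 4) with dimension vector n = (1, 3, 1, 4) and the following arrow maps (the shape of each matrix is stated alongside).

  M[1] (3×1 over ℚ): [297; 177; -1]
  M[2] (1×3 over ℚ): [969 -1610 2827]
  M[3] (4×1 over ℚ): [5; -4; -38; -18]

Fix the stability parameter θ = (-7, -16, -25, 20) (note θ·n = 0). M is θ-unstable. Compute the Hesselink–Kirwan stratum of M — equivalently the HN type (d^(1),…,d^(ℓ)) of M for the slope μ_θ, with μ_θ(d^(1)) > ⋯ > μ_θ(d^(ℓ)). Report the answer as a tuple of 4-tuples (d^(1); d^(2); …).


Via rank(M_{q-1}∘⋯∘M_p): M ≅ I[1,4], I[2,2]^2, I[4,4]^3.
μ_θ-semistable layers: μ^(1)=20; μ^(2)=-16

((0, 0, 0, 4); (1, 3, 1, 0))


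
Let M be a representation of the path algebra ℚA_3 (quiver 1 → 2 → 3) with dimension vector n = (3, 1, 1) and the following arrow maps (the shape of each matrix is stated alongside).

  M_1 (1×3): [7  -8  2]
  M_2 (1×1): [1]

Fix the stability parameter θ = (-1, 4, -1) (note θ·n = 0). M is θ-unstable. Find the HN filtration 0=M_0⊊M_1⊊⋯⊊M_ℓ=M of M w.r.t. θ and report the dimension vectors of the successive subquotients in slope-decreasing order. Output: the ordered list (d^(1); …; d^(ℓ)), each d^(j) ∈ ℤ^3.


Via rank(M_{q-1}∘⋯∘M_p): M ≅ I[1,1]^2, I[1,3].
μ_θ-semistable layers: μ^(1)=3/2; μ^(2)=-1

((0, 1, 1); (3, 0, 0))


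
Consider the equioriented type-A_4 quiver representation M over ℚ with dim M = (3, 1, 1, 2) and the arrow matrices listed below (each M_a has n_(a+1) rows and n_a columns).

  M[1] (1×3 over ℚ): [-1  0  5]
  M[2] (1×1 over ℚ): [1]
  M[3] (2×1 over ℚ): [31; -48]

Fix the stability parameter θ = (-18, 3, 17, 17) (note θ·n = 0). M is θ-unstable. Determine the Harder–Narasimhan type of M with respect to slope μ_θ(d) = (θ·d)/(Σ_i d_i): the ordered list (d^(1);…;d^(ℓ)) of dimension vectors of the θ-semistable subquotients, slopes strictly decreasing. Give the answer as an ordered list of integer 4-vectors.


Barcode: M ≅ I[1,1]^2, I[1,4], I[4,4]. HN layers by μ_θ (3 steps, strictly decreasing):
  μ^(1)=17; μ^(2)=3; μ^(3)=-18

((0, 0, 1, 2); (0, 1, 0, 0); (3, 0, 0, 0))


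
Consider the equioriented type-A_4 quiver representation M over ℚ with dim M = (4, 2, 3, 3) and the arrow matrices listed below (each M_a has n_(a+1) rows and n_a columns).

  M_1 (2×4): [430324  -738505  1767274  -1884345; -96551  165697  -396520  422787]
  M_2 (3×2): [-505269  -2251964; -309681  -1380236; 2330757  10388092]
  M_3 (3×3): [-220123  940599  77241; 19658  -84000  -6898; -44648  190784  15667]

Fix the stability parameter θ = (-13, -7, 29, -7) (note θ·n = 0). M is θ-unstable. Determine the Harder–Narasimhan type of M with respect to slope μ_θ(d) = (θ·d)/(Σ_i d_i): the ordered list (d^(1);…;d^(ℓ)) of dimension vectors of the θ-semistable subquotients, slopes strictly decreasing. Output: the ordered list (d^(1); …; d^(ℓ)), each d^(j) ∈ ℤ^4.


Barcode: M ≅ I[1,1]^2, I[1,2], I[1,4], I[3,4]^2. HN layers by μ_θ (3 steps, strictly decreasing):
  μ^(1)=11; μ^(2)=-7; μ^(3)=-13

((0, 0, 3, 3); (0, 2, 0, 0); (4, 0, 0, 0))


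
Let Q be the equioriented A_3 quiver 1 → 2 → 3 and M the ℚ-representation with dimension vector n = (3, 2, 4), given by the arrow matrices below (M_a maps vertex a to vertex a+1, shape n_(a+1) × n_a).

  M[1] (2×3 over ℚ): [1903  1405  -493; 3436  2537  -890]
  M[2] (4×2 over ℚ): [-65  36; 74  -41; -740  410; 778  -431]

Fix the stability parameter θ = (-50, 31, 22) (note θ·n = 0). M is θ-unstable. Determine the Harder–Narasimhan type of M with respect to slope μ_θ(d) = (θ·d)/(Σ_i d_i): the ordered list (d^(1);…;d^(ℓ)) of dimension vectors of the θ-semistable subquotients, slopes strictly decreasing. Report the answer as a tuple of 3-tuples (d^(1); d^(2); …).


Barcode: M ≅ I[1,1], I[1,3]^2, I[3,3]^2. HN layers by μ_θ (3 steps, strictly decreasing):
  μ^(1)=53/2; μ^(2)=22; μ^(3)=-50

((0, 2, 2); (0, 0, 2); (3, 0, 0))


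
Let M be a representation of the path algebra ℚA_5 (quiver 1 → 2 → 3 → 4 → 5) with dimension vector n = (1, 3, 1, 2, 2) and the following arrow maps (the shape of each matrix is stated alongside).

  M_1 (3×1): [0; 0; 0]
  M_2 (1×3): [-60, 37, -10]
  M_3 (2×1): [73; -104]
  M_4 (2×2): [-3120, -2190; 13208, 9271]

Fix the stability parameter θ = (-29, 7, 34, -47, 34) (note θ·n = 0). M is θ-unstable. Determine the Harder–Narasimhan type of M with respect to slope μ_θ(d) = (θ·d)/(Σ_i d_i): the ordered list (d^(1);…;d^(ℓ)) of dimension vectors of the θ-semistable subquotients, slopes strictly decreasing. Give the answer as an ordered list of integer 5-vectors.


Via rank(M_{q-1}∘⋯∘M_p): M ≅ I[1,1], I[2,2]^2, I[2,4], I[4,5], I[5,5].
μ_θ-semistable layers: μ^(1)=34; μ^(2)=7; μ^(3)=-2; μ^(4)=-29; μ^(5)=-47

((0, 0, 0, 0, 2); (0, 2, 0, 0, 0); (0, 1, 1, 1, 0); (1, 0, 0, 0, 0); (0, 0, 0, 1, 0))


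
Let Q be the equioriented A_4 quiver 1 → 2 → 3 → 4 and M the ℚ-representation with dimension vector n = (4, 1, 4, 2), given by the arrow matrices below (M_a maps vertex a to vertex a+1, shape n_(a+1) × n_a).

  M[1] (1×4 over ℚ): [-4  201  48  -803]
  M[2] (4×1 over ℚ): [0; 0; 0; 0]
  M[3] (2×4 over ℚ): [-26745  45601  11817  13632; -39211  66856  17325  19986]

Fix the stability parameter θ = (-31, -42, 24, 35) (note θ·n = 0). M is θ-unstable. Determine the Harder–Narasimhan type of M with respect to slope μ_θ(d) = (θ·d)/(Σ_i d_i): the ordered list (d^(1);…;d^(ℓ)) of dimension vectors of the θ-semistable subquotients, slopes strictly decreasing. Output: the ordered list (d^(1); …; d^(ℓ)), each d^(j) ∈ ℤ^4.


Via rank(M_{q-1}∘⋯∘M_p): M ≅ I[1,1]^3, I[1,2], I[3,3]^2, I[3,4]^2.
μ_θ-semistable layers: μ^(1)=35; μ^(2)=24; μ^(3)=-31; μ^(4)=-73/2

((0, 0, 0, 2); (0, 0, 4, 0); (3, 0, 0, 0); (1, 1, 0, 0))


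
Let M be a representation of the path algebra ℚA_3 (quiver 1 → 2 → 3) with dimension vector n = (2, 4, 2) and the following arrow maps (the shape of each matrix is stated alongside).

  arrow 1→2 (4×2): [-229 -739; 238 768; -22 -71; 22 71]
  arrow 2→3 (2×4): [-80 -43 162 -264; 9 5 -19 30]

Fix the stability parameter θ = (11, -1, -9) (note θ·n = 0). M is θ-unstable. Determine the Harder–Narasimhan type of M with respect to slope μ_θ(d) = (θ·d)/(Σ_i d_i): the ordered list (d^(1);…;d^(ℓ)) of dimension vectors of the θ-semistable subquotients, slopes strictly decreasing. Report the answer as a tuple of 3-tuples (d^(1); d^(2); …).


Barcode: M ≅ I[1,3]^2, I[2,2]^2. HN layers by μ_θ (2 steps, strictly decreasing):
  μ^(1)=1/3; μ^(2)=-1

((2, 2, 2); (0, 2, 0))


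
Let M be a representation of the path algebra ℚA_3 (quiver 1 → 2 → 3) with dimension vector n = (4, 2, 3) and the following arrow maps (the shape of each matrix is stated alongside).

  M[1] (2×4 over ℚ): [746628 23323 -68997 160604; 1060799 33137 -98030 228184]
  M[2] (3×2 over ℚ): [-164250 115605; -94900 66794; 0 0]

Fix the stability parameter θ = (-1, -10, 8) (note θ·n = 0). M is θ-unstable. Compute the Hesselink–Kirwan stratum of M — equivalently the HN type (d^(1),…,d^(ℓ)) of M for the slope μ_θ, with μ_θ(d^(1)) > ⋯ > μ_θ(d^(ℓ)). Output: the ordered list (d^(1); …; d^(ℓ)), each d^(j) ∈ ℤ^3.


Interval decomposition of M: I[1,1]^2, I[1,2], I[1,3], I[3,3]^2.
HN type (ℓ=3): μ^(1)=8; μ^(2)=-1; μ^(3)=-11/2

((0, 0, 3); (2, 0, 0); (2, 2, 0))


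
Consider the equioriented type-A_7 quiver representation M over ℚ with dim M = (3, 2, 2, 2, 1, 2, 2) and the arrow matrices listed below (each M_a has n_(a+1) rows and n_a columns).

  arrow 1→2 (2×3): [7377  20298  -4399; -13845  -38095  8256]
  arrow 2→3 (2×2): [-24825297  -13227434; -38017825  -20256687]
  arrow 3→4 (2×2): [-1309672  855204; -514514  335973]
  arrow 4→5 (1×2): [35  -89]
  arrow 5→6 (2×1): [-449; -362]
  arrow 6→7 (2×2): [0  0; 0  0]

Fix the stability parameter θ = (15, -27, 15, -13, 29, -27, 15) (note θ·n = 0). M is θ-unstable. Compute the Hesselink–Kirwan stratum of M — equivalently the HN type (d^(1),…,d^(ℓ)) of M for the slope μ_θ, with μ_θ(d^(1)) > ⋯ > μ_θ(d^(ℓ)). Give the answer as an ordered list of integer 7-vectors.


Interval decomposition of M: I[1,1], I[1,3], I[1,6], I[4,4], I[6,6], I[7,7]^2.
HN type (ℓ=5): μ^(1)=15; μ^(2)=1; μ^(3)=-6; μ^(4)=-13; μ^(5)=-27

((1, 0, 1, 0, 0, 0, 2); (0, 0, 1, 1, 1, 1, 0); (2, 2, 0, 0, 0, 0, 0); (0, 0, 0, 1, 0, 0, 0); (0, 0, 0, 0, 0, 1, 0))


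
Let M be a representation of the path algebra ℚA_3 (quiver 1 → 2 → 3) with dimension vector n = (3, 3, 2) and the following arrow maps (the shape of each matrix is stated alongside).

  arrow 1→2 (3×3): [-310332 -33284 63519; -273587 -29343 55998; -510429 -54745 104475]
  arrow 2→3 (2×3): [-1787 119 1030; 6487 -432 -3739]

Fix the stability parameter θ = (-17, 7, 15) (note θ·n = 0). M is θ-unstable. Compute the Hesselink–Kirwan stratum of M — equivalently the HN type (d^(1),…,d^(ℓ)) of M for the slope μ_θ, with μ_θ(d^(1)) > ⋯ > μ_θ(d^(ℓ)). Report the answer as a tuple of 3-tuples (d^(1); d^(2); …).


Barcode: M ≅ I[1,1], I[1,3]^2, I[2,2]. HN layers by μ_θ (3 steps, strictly decreasing):
  μ^(1)=15; μ^(2)=7; μ^(3)=-17

((0, 0, 2); (0, 3, 0); (3, 0, 0))


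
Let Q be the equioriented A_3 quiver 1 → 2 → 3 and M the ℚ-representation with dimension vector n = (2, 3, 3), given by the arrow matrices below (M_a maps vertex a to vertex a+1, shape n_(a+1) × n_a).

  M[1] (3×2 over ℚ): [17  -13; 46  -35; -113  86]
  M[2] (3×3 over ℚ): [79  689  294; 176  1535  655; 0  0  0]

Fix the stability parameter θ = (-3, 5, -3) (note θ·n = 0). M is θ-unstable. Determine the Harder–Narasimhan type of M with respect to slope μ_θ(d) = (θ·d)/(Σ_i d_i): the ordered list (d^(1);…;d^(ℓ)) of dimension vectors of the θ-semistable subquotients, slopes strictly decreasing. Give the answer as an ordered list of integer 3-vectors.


Via rank(M_{q-1}∘⋯∘M_p): M ≅ I[1,3]^2, I[2,2], I[3,3].
μ_θ-semistable layers: μ^(1)=5; μ^(2)=1; μ^(3)=-3

((0, 1, 0); (0, 2, 2); (2, 0, 1))


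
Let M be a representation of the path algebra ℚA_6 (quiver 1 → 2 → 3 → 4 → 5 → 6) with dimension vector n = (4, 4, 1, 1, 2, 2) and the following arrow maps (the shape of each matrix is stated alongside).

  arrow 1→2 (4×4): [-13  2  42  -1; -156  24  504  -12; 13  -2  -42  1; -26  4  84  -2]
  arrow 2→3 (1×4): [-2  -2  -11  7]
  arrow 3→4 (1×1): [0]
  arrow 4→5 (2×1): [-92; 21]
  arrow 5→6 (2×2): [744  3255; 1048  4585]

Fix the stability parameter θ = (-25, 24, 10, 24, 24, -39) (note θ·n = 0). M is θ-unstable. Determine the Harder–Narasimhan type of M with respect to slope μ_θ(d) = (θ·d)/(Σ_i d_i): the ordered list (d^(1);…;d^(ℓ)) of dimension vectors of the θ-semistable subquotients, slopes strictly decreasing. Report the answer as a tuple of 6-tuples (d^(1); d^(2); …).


Via rank(M_{q-1}∘⋯∘M_p): M ≅ I[1,1]^3, I[1,3], I[2,2]^3, I[4,6], I[5,5], I[6,6].
μ_θ-semistable layers: μ^(1)=24; μ^(2)=17; μ^(3)=3; μ^(4)=-25; μ^(5)=-39

((0, 3, 0, 0, 1, 0); (0, 1, 1, 0, 0, 0); (0, 0, 0, 1, 1, 1); (4, 0, 0, 0, 0, 0); (0, 0, 0, 0, 0, 1))


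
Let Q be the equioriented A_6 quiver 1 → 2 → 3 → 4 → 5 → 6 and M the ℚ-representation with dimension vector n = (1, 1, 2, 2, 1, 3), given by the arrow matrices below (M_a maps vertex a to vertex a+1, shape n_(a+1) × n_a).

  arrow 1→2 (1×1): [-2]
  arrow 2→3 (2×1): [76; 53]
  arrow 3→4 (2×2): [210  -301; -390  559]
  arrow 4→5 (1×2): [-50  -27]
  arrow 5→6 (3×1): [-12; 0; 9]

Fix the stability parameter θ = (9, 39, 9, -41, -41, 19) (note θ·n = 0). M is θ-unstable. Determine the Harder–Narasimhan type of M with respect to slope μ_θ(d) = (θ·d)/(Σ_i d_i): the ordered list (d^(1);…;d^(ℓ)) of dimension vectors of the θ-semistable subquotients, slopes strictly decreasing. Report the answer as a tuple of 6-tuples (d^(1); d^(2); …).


Interval decomposition of M: I[1,6], I[3,3], I[4,4], I[6,6]^2.
HN type (ℓ=4): μ^(1)=19; μ^(2)=9; μ^(3)=-5; μ^(4)=-41

((0, 0, 0, 0, 0, 3); (0, 0, 1, 0, 0, 0); (1, 1, 1, 1, 1, 0); (0, 0, 0, 1, 0, 0))


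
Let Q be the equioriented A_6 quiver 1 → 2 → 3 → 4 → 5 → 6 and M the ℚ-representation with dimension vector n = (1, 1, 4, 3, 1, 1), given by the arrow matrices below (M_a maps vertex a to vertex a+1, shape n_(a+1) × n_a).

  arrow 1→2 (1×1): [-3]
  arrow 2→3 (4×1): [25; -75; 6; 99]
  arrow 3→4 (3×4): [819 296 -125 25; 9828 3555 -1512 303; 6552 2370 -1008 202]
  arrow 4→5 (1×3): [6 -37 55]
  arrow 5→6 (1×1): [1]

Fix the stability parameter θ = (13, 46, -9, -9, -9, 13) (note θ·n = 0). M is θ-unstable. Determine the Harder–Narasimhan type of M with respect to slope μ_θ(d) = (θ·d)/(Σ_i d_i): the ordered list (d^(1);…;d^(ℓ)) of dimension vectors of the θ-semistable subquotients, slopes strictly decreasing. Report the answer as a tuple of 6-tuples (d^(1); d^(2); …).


Via rank(M_{q-1}∘⋯∘M_p): M ≅ I[1,3], I[3,3], I[3,4], I[3,6], I[4,4].
μ_θ-semistable layers: μ^(1)=37/2; μ^(2)=13; μ^(3)=-9

((0, 1, 1, 0, 0, 0); (1, 0, 0, 0, 0, 1); (0, 0, 3, 3, 1, 0))


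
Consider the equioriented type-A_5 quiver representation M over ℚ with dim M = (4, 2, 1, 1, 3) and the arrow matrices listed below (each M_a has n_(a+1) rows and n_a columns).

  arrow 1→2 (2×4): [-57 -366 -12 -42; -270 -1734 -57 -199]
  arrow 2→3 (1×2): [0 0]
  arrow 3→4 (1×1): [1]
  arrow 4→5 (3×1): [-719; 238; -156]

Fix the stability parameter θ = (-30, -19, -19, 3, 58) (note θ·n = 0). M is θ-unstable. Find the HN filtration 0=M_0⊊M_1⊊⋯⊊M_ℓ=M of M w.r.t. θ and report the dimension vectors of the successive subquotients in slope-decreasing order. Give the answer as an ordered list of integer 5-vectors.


Interval decomposition of M: I[1,1]^2, I[1,2]^2, I[3,5], I[5,5]^2.
HN type (ℓ=4): μ^(1)=58; μ^(2)=3; μ^(3)=-19; μ^(4)=-30

((0, 0, 0, 0, 3); (0, 0, 0, 1, 0); (0, 2, 1, 0, 0); (4, 0, 0, 0, 0))


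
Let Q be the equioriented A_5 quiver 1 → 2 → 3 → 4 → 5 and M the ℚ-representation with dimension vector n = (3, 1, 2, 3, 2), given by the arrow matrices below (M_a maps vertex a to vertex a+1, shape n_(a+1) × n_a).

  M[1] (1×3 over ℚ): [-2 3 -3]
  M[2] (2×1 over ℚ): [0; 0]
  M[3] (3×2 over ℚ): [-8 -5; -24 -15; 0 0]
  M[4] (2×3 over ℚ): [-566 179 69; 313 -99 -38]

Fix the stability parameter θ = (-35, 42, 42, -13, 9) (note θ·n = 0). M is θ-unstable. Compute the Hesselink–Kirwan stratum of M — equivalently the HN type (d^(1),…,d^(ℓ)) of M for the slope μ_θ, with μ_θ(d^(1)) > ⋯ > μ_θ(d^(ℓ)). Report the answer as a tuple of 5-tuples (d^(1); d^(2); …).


Interval decomposition of M: I[1,1]^2, I[1,2], I[3,3], I[3,5], I[4,4], I[4,5].
HN type (ℓ=5): μ^(1)=42; μ^(2)=38/3; μ^(3)=9; μ^(4)=-13; μ^(5)=-35

((0, 1, 1, 0, 0); (0, 0, 1, 1, 1); (0, 0, 0, 0, 1); (0, 0, 0, 2, 0); (3, 0, 0, 0, 0))


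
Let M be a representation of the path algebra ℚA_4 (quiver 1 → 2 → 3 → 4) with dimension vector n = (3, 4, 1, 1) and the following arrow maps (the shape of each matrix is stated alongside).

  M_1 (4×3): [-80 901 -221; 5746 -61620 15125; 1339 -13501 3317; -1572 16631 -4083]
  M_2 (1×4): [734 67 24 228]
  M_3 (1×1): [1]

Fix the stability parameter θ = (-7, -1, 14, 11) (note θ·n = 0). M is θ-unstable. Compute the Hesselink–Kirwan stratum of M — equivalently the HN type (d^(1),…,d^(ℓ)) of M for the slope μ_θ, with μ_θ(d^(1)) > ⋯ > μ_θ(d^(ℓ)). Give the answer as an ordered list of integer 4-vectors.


Interval decomposition of M: I[1,2]^2, I[1,4], I[2,2].
HN type (ℓ=3): μ^(1)=25/2; μ^(2)=-1; μ^(3)=-7

((0, 0, 1, 1); (0, 4, 0, 0); (3, 0, 0, 0))


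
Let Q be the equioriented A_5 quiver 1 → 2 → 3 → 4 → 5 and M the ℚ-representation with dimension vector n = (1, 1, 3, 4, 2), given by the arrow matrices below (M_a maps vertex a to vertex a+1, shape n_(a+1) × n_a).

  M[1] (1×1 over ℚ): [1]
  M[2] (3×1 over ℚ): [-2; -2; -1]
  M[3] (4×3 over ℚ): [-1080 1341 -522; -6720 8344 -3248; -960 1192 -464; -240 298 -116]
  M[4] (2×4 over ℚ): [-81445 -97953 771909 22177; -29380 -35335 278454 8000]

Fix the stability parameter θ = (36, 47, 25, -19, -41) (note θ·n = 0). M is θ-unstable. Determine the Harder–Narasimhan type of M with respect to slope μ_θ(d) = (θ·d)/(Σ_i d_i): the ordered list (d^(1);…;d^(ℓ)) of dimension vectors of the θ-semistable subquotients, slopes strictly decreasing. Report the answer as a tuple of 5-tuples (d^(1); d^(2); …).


Via rank(M_{q-1}∘⋯∘M_p): M ≅ I[1,3], I[3,3], I[3,5], I[4,4]^2, I[4,5].
μ_θ-semistable layers: μ^(1)=36; μ^(2)=25; μ^(3)=-35/3; μ^(4)=-19; μ^(5)=-30

((1, 1, 1, 0, 0); (0, 0, 1, 0, 0); (0, 0, 1, 1, 1); (0, 0, 0, 2, 0); (0, 0, 0, 1, 1))


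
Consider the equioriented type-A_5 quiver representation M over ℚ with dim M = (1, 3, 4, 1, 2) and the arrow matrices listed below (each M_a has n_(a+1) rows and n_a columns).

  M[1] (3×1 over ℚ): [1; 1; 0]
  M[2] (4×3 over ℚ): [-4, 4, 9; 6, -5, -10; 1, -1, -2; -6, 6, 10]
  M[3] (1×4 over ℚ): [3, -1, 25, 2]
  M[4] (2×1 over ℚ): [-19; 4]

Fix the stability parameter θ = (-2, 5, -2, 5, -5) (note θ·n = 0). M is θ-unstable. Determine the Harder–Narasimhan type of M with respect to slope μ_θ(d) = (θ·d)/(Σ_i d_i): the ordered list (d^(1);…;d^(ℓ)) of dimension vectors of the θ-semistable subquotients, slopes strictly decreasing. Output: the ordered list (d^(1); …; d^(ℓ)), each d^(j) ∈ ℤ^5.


Via rank(M_{q-1}∘⋯∘M_p): M ≅ I[1,5], I[2,3]^2, I[3,3], I[5,5].
μ_θ-semistable layers: μ^(1)=3/2; μ^(2)=3/4; μ^(3)=-2; μ^(4)=-5

((0, 2, 2, 0, 0); (0, 1, 1, 1, 1); (1, 0, 1, 0, 0); (0, 0, 0, 0, 1))


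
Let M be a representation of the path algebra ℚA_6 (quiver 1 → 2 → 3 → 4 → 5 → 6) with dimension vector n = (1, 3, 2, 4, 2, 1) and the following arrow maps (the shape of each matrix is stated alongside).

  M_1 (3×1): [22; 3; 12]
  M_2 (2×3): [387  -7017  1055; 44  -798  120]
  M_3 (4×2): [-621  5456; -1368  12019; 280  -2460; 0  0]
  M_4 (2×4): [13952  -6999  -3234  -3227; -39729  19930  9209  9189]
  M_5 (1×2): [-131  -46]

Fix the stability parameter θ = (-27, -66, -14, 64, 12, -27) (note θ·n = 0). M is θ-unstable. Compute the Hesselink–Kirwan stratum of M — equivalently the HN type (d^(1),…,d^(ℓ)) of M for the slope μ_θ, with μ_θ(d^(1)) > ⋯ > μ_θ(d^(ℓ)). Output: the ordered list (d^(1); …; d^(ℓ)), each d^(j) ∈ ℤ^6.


Via rank(M_{q-1}∘⋯∘M_p): M ≅ I[1,5], I[2,2], I[2,6], I[4,4]^2.
μ_θ-semistable layers: μ^(1)=64; μ^(2)=38; μ^(3)=49/3; μ^(4)=-14; μ^(5)=-93/2; μ^(6)=-66

((0, 0, 0, 2, 0, 0); (0, 0, 0, 1, 1, 0); (0, 0, 0, 1, 1, 1); (0, 0, 2, 0, 0, 0); (1, 1, 0, 0, 0, 0); (0, 2, 0, 0, 0, 0))


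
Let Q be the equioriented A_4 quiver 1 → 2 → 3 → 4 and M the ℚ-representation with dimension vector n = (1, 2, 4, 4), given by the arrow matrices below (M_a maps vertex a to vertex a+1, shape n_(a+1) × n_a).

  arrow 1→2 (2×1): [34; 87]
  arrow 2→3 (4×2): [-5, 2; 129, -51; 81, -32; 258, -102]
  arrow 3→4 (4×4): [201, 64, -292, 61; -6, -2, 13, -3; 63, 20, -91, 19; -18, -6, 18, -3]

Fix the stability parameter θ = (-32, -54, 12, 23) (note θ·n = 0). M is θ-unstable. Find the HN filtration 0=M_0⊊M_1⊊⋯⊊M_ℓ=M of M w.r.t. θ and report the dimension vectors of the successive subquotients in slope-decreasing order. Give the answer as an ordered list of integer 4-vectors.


Via rank(M_{q-1}∘⋯∘M_p): M ≅ I[1,4], I[2,3], I[3,4]^2, I[4,4].
μ_θ-semistable layers: μ^(1)=23; μ^(2)=12; μ^(3)=-43; μ^(4)=-54

((0, 0, 0, 4); (0, 0, 4, 0); (1, 1, 0, 0); (0, 1, 0, 0))


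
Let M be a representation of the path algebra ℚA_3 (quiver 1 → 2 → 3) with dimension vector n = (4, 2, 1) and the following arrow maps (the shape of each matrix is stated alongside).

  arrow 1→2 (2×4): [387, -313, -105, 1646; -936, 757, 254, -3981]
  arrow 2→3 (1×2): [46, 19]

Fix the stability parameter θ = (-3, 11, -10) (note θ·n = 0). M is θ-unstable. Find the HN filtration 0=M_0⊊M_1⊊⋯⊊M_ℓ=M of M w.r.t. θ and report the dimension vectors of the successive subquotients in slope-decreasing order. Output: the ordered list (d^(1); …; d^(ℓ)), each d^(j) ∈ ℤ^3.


Interval decomposition of M: I[1,1]^2, I[1,2], I[1,3].
HN type (ℓ=3): μ^(1)=11; μ^(2)=1/2; μ^(3)=-3

((0, 1, 0); (0, 1, 1); (4, 0, 0))


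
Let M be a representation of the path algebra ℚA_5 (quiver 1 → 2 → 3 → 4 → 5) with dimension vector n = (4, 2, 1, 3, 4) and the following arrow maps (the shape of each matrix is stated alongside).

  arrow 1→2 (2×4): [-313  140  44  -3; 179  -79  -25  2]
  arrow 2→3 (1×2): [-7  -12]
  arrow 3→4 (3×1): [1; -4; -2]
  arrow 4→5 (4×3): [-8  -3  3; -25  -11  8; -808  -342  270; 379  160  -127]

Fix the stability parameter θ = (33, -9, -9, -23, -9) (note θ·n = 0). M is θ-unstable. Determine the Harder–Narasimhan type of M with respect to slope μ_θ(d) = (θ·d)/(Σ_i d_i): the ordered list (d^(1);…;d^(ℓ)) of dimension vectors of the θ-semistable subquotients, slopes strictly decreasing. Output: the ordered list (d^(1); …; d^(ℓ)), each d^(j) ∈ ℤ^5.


Via rank(M_{q-1}∘⋯∘M_p): M ≅ I[1,1]^2, I[1,2], I[1,5], I[4,4], I[4,5], I[5,5]^2.
μ_θ-semistable layers: μ^(1)=33; μ^(2)=12; μ^(3)=-17/5; μ^(4)=-9; μ^(5)=-23

((2, 0, 0, 0, 0); (1, 1, 0, 0, 0); (1, 1, 1, 1, 1); (0, 0, 0, 0, 3); (0, 0, 0, 2, 0))


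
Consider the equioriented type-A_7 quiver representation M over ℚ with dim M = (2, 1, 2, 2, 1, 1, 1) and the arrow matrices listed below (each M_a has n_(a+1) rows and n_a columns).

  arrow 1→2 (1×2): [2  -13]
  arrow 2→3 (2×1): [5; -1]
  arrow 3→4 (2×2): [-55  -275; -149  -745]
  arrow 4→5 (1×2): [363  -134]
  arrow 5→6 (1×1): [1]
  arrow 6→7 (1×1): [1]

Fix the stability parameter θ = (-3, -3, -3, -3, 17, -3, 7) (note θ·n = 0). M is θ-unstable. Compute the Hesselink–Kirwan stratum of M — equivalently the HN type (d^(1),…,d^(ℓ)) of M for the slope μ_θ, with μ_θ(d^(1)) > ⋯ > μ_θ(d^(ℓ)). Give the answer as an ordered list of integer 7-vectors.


Via rank(M_{q-1}∘⋯∘M_p): M ≅ I[1,1], I[1,3], I[3,7], I[4,4].
μ_θ-semistable layers: μ^(1)=7; μ^(2)=-3

((0, 0, 0, 0, 1, 1, 1); (2, 1, 2, 2, 0, 0, 0))


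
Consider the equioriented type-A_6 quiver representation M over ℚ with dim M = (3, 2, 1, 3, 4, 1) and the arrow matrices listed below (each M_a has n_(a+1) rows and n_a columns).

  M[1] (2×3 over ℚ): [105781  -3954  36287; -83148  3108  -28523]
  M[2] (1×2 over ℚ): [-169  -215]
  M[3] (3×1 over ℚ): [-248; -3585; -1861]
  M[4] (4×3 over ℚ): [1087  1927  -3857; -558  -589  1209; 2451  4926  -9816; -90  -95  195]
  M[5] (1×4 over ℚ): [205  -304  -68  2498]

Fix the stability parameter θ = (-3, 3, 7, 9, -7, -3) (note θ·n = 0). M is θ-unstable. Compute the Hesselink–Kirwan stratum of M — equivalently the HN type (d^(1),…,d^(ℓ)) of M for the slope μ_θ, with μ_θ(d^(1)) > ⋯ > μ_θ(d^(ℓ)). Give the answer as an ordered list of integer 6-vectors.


Via rank(M_{q-1}∘⋯∘M_p): M ≅ I[1,1], I[1,2], I[1,6], I[4,4], I[4,5], I[5,5]^2.
μ_θ-semistable layers: μ^(1)=9; μ^(2)=3; μ^(3)=9/5; μ^(4)=1; μ^(5)=-3; μ^(6)=-7

((0, 0, 0, 1, 0, 0); (0, 1, 0, 0, 0, 0); (0, 1, 1, 1, 1, 1); (0, 0, 0, 1, 1, 0); (3, 0, 0, 0, 0, 0); (0, 0, 0, 0, 2, 0))


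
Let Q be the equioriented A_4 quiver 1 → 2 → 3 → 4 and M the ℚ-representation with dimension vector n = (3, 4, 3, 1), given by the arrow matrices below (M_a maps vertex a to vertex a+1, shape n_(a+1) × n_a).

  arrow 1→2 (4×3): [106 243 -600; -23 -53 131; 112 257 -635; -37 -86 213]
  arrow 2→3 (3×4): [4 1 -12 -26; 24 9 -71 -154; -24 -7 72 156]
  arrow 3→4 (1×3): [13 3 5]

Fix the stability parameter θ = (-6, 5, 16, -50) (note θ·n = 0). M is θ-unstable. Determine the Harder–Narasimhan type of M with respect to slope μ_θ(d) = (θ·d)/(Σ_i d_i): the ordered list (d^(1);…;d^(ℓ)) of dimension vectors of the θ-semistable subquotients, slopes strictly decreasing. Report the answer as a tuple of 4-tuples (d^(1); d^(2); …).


Via rank(M_{q-1}∘⋯∘M_p): M ≅ I[1,3]^2, I[1,4], I[2,2].
μ_θ-semistable layers: μ^(1)=16; μ^(2)=5; μ^(3)=-6; μ^(4)=-35/4

((0, 0, 2, 0); (0, 3, 0, 0); (2, 0, 0, 0); (1, 1, 1, 1))


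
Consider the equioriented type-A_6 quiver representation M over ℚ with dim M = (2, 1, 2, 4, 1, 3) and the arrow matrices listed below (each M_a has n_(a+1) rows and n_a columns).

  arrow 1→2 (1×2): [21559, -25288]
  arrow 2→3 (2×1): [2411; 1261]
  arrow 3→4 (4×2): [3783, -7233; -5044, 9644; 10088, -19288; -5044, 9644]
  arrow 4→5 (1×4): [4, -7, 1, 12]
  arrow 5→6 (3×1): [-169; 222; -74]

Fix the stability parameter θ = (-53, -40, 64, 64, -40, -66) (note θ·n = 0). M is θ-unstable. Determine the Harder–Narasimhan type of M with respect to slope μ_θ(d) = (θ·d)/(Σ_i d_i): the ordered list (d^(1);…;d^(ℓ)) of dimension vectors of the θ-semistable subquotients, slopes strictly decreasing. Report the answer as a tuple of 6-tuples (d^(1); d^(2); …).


Interval decomposition of M: I[1,1], I[1,3], I[3,4], I[4,4]^2, I[4,6], I[6,6]^2.
HN type (ℓ=5): μ^(1)=64; μ^(2)=-14; μ^(3)=-40; μ^(4)=-53; μ^(5)=-66

((0, 0, 2, 3, 0, 0); (0, 0, 0, 1, 1, 1); (0, 1, 0, 0, 0, 0); (2, 0, 0, 0, 0, 0); (0, 0, 0, 0, 0, 2))


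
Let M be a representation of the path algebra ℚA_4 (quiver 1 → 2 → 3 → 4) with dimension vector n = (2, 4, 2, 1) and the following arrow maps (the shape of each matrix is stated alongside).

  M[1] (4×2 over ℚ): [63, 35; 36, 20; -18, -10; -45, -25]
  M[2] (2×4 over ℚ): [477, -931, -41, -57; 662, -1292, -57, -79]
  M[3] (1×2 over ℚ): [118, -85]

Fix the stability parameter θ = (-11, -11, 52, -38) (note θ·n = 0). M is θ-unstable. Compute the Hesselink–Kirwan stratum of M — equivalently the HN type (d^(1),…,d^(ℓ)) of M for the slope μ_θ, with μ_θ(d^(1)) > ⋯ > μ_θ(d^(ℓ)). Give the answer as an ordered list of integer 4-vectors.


Barcode: M ≅ I[1,1], I[1,4], I[2,2]^2, I[2,3]. HN layers by μ_θ (3 steps, strictly decreasing):
  μ^(1)=52; μ^(2)=7; μ^(3)=-11

((0, 0, 1, 0); (0, 0, 1, 1); (2, 4, 0, 0))


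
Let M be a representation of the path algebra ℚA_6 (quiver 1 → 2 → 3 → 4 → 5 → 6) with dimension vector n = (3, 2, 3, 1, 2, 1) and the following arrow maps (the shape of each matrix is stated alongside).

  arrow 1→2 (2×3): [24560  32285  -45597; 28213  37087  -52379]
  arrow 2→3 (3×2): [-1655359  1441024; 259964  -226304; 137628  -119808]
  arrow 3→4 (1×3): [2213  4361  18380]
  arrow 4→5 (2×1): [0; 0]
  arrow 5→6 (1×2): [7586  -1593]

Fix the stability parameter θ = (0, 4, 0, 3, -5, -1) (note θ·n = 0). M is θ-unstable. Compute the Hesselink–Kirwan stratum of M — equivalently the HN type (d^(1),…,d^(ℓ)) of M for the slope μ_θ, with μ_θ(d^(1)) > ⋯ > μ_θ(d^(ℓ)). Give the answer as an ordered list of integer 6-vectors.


Via rank(M_{q-1}∘⋯∘M_p): M ≅ I[1,1], I[1,2], I[1,4], I[3,3]^2, I[5,5], I[5,6].
μ_θ-semistable layers: μ^(1)=4; μ^(2)=3; μ^(3)=2; μ^(4)=0; μ^(5)=-1; μ^(6)=-5

((0, 1, 0, 0, 0, 0); (0, 0, 0, 1, 0, 0); (0, 1, 1, 0, 0, 0); (3, 0, 2, 0, 0, 0); (0, 0, 0, 0, 0, 1); (0, 0, 0, 0, 2, 0))


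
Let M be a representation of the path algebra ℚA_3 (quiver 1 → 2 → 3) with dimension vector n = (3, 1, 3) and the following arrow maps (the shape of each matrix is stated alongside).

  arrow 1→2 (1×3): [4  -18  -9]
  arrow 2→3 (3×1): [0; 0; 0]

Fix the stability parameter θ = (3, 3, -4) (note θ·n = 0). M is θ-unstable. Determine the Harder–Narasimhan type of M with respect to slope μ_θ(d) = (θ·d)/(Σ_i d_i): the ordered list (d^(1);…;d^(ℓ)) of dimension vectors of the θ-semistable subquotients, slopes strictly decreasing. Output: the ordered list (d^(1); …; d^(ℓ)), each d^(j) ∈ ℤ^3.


Interval decomposition of M: I[1,1]^2, I[1,2], I[3,3]^3.
HN type (ℓ=2): μ^(1)=3; μ^(2)=-4

((3, 1, 0); (0, 0, 3))


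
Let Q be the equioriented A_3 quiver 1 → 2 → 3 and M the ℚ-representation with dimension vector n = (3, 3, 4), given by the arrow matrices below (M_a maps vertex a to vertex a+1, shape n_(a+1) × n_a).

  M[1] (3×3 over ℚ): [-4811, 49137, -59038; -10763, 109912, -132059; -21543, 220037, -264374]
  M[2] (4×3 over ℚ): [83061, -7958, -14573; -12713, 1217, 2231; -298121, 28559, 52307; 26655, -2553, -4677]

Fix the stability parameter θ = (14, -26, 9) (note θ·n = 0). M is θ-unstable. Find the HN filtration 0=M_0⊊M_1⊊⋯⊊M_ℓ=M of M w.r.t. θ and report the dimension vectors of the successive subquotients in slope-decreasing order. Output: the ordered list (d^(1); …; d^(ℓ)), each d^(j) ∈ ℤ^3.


Interval decomposition of M: I[1,1], I[1,2], I[1,3], I[2,3], I[3,3]^2.
HN type (ℓ=4): μ^(1)=14; μ^(2)=9; μ^(3)=-6; μ^(4)=-26

((1, 0, 0); (0, 0, 4); (2, 2, 0); (0, 1, 0))


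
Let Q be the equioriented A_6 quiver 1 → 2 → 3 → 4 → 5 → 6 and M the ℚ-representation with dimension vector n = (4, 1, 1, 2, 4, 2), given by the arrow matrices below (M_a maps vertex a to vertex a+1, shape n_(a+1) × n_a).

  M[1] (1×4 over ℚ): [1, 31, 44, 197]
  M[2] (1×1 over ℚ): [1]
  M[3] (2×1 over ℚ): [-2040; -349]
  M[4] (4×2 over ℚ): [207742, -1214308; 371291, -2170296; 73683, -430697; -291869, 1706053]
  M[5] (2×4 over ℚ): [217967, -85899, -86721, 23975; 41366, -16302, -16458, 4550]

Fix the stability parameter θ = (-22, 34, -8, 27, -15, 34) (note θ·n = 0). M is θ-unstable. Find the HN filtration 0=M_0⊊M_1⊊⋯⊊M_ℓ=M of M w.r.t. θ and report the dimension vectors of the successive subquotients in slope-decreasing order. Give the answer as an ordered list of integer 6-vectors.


Barcode: M ≅ I[1,1]^3, I[1,5], I[4,6], I[5,5]^2, I[6,6]. HN layers by μ_θ (5 steps, strictly decreasing):
  μ^(1)=34; μ^(2)=19/2; μ^(3)=6; μ^(4)=-15; μ^(5)=-22

((0, 0, 0, 0, 0, 2); (0, 1, 1, 1, 1, 0); (0, 0, 0, 1, 1, 0); (0, 0, 0, 0, 2, 0); (4, 0, 0, 0, 0, 0))


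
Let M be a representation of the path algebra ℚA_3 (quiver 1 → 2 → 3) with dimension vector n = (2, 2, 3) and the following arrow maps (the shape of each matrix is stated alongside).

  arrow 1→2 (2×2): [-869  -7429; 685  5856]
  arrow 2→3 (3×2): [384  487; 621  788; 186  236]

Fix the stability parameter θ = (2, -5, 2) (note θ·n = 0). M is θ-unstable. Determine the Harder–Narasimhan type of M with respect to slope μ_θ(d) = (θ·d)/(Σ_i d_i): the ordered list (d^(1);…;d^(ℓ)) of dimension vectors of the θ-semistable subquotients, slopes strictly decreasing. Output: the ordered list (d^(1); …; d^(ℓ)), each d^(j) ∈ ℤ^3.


Interval decomposition of M: I[1,3]^2, I[3,3].
HN type (ℓ=2): μ^(1)=2; μ^(2)=-3/2

((0, 0, 3); (2, 2, 0))


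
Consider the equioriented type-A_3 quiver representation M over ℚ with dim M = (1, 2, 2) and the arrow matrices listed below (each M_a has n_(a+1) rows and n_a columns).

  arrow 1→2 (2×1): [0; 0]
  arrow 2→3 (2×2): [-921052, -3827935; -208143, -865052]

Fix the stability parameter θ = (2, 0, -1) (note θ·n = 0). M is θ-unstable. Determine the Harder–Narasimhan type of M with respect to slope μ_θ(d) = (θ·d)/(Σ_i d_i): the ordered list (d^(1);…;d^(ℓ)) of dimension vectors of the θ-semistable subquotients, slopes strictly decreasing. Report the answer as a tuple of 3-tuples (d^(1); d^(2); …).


Barcode: M ≅ I[1,1], I[2,3]^2. HN layers by μ_θ (2 steps, strictly decreasing):
  μ^(1)=2; μ^(2)=-1/2

((1, 0, 0); (0, 2, 2))


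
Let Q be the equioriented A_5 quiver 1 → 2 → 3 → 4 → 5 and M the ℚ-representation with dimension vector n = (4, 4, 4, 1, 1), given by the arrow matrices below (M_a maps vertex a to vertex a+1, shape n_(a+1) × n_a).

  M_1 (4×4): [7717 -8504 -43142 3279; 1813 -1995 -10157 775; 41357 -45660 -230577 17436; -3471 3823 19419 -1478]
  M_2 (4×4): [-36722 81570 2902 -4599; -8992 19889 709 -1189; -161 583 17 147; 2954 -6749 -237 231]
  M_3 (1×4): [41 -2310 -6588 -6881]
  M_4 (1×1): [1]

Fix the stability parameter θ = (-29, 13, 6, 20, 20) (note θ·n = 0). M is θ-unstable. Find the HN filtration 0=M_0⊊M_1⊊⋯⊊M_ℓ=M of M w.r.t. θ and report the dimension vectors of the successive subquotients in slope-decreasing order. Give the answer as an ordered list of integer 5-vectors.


Via rank(M_{q-1}∘⋯∘M_p): M ≅ I[1,2], I[1,3]^2, I[1,5], I[3,3].
μ_θ-semistable layers: μ^(1)=20; μ^(2)=13; μ^(3)=19/2; μ^(4)=6; μ^(5)=-29

((0, 0, 0, 1, 1); (0, 1, 0, 0, 0); (0, 3, 3, 0, 0); (0, 0, 1, 0, 0); (4, 0, 0, 0, 0))


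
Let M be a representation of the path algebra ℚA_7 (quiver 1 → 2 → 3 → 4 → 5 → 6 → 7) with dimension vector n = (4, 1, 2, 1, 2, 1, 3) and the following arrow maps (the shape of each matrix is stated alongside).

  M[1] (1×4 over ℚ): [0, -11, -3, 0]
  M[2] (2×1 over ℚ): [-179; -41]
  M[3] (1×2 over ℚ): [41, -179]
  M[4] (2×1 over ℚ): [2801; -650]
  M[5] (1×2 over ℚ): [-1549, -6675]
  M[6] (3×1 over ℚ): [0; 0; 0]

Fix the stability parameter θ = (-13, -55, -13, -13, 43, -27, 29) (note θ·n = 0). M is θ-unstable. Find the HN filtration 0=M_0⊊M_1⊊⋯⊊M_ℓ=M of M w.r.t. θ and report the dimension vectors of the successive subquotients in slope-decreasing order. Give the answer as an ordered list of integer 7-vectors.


Barcode: M ≅ I[1,1]^3, I[1,3], I[3,6], I[5,5], I[7,7]^3. HN layers by μ_θ (5 steps, strictly decreasing):
  μ^(1)=43; μ^(2)=29; μ^(3)=8; μ^(4)=-13; μ^(5)=-34

((0, 0, 0, 0, 1, 0, 0); (0, 0, 0, 0, 0, 0, 3); (0, 0, 0, 0, 1, 1, 0); (3, 0, 2, 1, 0, 0, 0); (1, 1, 0, 0, 0, 0, 0))


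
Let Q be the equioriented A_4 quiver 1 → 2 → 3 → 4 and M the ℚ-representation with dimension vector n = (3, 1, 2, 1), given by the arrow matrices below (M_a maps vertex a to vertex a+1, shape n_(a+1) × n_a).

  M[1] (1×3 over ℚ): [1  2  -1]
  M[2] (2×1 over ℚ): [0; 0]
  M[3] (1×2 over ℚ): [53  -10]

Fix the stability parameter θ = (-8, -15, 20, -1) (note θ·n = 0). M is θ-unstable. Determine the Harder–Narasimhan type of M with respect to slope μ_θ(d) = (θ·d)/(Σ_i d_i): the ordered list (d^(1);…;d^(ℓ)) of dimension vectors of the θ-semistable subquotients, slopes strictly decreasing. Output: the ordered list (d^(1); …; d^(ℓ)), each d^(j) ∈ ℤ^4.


Interval decomposition of M: I[1,1]^2, I[1,2], I[3,3], I[3,4].
HN type (ℓ=4): μ^(1)=20; μ^(2)=19/2; μ^(3)=-8; μ^(4)=-23/2

((0, 0, 1, 0); (0, 0, 1, 1); (2, 0, 0, 0); (1, 1, 0, 0))


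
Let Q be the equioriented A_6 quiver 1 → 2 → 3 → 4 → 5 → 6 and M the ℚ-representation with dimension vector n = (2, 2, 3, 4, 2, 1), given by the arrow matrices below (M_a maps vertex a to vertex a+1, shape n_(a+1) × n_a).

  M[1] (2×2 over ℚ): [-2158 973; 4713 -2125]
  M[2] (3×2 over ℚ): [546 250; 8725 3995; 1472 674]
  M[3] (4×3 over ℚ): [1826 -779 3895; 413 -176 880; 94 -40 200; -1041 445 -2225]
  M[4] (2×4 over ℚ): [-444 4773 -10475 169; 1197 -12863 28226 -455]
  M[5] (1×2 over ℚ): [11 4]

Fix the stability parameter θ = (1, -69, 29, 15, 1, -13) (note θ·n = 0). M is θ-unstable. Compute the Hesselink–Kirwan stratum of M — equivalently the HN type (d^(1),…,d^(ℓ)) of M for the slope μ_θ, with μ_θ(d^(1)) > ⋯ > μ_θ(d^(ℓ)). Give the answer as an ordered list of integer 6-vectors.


Interval decomposition of M: I[1,3], I[1,6], I[3,5], I[4,4]^2.
HN type (ℓ=4): μ^(1)=29; μ^(2)=15; μ^(3)=8; μ^(4)=-34

((0, 0, 1, 0, 0, 0); (0, 0, 1, 3, 1, 0); (0, 0, 1, 1, 1, 1); (2, 2, 0, 0, 0, 0))
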